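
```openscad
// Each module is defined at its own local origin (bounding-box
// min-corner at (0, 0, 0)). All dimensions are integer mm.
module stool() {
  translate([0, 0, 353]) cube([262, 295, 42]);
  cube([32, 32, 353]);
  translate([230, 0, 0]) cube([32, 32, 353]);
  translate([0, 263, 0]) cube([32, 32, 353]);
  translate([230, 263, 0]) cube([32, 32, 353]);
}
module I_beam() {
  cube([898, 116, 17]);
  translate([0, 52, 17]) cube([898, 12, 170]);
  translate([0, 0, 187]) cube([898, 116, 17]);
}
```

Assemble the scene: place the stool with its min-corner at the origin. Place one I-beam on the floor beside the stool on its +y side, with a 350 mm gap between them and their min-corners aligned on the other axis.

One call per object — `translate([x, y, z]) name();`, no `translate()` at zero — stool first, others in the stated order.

stool();
translate([0, 645, 0]) I_beam();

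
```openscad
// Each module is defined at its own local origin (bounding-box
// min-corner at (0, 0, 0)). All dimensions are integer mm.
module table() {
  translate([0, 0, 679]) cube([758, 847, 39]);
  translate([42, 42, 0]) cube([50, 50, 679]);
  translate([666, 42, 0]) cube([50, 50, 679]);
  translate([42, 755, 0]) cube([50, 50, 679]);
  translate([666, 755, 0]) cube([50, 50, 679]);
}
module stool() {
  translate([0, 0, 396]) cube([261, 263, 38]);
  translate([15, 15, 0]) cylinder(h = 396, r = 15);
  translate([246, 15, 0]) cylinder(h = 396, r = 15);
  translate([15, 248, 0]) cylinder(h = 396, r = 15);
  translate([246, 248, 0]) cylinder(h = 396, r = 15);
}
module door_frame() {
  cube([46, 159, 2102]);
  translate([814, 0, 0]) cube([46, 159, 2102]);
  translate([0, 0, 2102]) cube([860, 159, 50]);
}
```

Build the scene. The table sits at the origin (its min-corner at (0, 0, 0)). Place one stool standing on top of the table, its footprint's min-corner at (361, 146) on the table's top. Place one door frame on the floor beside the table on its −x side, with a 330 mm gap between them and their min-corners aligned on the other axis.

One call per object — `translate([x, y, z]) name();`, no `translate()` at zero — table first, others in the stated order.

table();
translate([361, 146, 718]) stool();
translate([-1190, 0, 0]) door_frame();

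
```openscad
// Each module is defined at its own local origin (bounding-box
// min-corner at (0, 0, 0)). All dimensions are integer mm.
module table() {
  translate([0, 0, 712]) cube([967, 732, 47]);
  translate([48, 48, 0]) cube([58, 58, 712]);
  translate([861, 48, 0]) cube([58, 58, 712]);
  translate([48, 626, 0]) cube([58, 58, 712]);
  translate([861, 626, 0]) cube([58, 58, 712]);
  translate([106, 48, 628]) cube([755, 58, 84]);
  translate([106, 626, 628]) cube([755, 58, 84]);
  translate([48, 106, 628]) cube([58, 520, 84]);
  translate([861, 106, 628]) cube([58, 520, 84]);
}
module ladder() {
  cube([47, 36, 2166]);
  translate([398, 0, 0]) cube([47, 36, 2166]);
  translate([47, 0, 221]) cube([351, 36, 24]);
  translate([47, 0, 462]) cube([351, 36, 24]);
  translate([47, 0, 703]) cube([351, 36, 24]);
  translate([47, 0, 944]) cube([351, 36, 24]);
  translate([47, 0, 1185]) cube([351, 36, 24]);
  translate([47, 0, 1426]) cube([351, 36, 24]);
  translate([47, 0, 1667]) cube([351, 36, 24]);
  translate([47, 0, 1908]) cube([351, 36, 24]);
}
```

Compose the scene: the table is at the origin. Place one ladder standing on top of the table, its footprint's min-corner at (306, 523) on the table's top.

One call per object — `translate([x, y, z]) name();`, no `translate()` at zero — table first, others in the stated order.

table();
translate([306, 523, 759]) ladder();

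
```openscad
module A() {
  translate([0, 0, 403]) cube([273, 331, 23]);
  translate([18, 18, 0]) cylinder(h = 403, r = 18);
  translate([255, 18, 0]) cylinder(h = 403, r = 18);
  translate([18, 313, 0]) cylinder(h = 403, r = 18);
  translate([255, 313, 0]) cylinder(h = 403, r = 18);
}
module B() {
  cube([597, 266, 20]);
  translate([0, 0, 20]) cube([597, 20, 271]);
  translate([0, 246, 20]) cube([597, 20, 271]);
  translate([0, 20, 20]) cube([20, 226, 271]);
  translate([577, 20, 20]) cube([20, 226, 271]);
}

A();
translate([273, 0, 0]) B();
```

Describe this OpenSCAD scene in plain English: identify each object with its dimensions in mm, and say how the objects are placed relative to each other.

A is a four-legged stool. The seat is a 273×331×23 mm slab whose top surface is at z = 426 mm; four round legs, each 36 mm in diameter, run from the floor (z = 0) to the underside of the seat, each leg's axis is inset half a diameter from the nearest pair of seat edges (so the leg's bounding box is flush with the corner).

B is an open storage box with external size 597×266×291 mm and wall thickness 20 mm (the base is also 20 mm thick). The base covers the whole footprint; the four walls stand on the base, with the y-facing walls full-width and the x-facing walls fitting between their inner faces.

The open box is against the stool's +x side, with their −y faces flush.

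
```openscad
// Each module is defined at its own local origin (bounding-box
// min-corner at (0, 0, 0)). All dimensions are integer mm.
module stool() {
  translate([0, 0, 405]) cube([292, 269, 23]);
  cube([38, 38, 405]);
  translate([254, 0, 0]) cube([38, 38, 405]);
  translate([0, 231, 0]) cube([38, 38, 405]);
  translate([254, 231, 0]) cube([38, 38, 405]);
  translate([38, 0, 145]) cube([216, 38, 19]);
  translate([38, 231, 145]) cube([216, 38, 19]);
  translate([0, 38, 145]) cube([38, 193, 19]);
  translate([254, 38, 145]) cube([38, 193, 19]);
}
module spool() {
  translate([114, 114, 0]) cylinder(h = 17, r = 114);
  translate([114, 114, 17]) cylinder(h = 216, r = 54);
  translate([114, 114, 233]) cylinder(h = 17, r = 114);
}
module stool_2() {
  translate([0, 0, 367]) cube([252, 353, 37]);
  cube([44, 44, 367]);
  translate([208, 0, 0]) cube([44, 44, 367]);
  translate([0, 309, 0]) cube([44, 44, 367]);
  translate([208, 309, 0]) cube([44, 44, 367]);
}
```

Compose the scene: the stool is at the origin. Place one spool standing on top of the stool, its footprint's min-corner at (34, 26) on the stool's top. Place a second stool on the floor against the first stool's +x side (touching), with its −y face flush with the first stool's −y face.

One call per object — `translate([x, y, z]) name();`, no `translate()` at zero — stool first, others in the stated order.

stool();
translate([34, 26, 428]) spool();
translate([292, 0, 0]) stool_2();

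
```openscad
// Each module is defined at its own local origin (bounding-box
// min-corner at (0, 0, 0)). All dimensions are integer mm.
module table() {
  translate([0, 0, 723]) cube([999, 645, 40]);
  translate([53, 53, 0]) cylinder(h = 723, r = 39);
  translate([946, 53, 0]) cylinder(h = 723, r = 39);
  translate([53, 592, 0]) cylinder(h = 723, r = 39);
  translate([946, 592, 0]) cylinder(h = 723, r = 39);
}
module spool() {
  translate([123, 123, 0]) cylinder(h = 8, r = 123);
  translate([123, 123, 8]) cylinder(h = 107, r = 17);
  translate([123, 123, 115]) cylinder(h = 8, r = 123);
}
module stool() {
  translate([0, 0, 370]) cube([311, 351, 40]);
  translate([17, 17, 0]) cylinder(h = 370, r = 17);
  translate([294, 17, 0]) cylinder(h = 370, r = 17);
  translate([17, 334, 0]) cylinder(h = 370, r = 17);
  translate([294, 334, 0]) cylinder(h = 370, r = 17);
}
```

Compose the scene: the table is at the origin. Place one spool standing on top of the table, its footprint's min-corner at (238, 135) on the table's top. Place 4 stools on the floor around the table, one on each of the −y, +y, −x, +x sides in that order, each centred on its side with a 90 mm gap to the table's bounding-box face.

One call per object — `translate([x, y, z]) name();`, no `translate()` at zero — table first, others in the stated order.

table();
translate([238, 135, 763]) spool();
translate([344, -441, 0]) stool();
translate([344, 735, 0]) stool();
translate([-401, 147, 0]) stool();
translate([1089, 147, 0]) stool();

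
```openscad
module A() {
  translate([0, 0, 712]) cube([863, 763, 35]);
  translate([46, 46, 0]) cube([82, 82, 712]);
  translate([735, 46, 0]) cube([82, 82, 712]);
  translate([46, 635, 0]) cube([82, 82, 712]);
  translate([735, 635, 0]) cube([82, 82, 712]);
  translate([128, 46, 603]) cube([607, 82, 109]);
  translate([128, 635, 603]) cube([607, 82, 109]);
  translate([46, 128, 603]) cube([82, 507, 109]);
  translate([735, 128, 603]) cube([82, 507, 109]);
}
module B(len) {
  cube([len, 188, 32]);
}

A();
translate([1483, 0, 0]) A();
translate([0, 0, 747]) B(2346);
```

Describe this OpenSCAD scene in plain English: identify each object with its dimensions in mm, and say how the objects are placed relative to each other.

A is a rectangular dining table. The top is 863×763×35 mm with its upper surface at z = 747 mm. It stands on four 82×82 mm square legs, each inset 46 mm from the nearest pair of top edges, running from the floor to the underside of the top. Four apron rails, 82 mm thick and 109 mm tall, run between adjacent legs with their top edges flush with the underside of the top and their outer faces flush with the legs' outer faces.

B is a rectangular beam 2346 mm long (x), 188 mm deep (y), 32 mm thick (z).

The beam spans the tops of two tables placed 620 mm apart, resting at z = 747 mm.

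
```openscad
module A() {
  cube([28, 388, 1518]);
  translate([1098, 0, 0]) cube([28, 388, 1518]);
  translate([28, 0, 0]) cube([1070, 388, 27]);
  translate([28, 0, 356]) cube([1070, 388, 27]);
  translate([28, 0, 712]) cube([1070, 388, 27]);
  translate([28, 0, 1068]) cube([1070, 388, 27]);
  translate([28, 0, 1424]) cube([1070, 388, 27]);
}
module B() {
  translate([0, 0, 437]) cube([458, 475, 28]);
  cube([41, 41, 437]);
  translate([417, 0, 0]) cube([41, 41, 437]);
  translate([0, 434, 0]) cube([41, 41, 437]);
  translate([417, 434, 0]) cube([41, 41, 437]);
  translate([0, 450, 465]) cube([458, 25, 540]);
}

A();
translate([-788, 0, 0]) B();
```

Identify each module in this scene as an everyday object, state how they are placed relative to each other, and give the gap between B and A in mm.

A is a bookshelf. B is a chair. The chair is on the floor beside the bookshelf on its −x side. The gap between the chair and the bookshelf is 330 mm.

The chair's nearest face is 330 mm from the bookshelf's −x face.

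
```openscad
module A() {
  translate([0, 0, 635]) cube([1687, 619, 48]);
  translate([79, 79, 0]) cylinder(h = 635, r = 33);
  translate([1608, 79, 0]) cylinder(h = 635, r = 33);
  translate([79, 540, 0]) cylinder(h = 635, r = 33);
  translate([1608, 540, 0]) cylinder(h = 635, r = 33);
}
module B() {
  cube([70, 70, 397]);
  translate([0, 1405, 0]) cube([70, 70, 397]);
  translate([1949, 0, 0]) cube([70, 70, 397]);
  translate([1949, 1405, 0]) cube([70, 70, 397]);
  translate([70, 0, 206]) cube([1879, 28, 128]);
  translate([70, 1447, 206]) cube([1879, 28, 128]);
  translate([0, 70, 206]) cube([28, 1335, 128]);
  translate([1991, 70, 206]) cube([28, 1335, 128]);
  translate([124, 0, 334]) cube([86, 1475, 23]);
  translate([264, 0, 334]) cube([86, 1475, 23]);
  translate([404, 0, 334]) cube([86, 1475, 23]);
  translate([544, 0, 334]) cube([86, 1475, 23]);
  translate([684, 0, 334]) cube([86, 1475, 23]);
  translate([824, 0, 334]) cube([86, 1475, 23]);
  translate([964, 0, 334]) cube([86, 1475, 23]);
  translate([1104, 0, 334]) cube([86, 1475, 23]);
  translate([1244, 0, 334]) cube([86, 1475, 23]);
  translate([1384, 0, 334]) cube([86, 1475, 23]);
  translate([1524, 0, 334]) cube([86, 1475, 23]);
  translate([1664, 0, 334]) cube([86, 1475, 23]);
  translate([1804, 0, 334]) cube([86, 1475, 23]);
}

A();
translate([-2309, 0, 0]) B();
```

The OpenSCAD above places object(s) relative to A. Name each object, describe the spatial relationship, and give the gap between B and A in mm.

A is a table. B is a bed frame. The bed frame is on the floor beside the table on its −x side. The gap between the bed frame and the table is 290 mm.

The bed frame's nearest face is 290 mm from the table's −x face.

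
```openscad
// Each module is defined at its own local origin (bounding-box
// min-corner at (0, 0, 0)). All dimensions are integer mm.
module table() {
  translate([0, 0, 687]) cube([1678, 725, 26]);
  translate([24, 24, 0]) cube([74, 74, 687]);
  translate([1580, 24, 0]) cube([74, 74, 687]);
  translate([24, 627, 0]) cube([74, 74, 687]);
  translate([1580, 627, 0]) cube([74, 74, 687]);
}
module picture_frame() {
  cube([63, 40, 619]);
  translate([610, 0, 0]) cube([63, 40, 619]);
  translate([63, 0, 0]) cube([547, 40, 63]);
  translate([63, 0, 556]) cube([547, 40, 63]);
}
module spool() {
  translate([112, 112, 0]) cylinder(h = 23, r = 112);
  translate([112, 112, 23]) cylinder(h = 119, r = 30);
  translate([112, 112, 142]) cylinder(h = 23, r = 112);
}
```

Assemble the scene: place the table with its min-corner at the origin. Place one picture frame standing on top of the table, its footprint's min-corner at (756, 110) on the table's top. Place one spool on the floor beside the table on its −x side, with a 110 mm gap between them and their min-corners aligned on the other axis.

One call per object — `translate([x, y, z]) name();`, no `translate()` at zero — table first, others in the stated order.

table();
translate([756, 110, 713]) picture_frame();
translate([-334, 0, 0]) spool();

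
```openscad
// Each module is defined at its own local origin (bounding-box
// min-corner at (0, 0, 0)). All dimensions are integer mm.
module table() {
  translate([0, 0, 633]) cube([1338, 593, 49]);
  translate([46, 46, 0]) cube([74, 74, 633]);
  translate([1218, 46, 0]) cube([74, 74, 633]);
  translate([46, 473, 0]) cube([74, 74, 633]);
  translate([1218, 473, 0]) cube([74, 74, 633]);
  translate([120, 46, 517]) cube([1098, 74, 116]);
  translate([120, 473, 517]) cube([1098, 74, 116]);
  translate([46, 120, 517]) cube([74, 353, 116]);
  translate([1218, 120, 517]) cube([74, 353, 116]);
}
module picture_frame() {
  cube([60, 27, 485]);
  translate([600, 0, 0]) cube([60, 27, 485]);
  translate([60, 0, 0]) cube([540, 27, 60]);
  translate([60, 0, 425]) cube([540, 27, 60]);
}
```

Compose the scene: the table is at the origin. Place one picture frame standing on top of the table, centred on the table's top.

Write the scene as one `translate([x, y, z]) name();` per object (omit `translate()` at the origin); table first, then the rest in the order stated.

table();
translate([339, 283, 682]) picture_frame();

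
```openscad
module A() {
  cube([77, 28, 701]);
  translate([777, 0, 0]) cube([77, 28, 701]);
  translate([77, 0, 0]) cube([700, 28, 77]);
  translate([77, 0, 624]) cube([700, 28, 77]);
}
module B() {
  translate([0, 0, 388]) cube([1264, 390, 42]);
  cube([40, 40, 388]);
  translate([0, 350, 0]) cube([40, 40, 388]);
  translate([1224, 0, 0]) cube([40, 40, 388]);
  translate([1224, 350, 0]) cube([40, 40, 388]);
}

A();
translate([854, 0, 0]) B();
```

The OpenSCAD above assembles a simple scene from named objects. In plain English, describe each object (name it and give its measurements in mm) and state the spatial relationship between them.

A is a picture frame with a 700×547 mm rectangular opening (x by z) and a uniform 77 mm border on every side. Frame depth is 28 mm along y. It is built from two vertical stiles running the full outside height and two horizontal rails spanning the gap between the stiles.

B is a long wooden bench with a 1264 mm (x) × 390 mm (y) seat, 42 mm thick, its top surface 430 mm above the floor. Four 40 mm square legs at the seat corners, flush with the edges, run from z = 0 to the seat underside.

The bench is against the picture frame's +x side, with their −y faces flush.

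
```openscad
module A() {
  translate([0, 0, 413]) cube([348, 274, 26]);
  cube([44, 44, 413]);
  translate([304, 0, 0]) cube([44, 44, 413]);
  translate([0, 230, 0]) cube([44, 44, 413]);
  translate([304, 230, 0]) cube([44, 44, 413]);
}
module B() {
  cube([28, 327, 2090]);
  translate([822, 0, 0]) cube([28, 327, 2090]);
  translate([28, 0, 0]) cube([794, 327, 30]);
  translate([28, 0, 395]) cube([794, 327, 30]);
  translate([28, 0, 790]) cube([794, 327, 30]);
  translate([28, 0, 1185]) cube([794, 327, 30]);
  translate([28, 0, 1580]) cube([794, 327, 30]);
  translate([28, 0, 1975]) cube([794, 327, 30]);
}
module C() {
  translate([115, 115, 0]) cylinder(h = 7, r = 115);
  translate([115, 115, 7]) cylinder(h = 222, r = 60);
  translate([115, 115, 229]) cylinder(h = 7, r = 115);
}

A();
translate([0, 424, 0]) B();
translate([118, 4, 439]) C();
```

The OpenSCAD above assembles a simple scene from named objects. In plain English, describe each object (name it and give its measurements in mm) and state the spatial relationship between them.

A is a simple wooden stool: a rectangular seat 348 mm (x) by 274 mm (y), 26 mm thick, top face at z = 439 mm, on four square legs, each 44×44 mm in cross-section. The legs rest on z = 0, each flush with a corner of the seat.

B is an open bookshelf. Two side panels, each 28 mm thick, 327 mm deep and 2090 mm tall, stand 850 mm apart (outside-to-outside). Between them sit 6 shelves, each 30 mm thick and 327 mm deep, spanning the full gap between the sides. The bottom shelf rests on the floor (its underside at z = 0) and the clear gap between one shelf's top and the next shelf's underside is 365 mm.

C is a spool: two coaxial disc flanges of radius 115 mm and thickness 7 mm, joined by a core cylinder of radius 60 mm and height 222 mm. The lower flange rests on z = 0 and the three cylinders share a vertical axis.

The bookshelf is on the floor beside the stool on its +y side. The spool is on top of the stool.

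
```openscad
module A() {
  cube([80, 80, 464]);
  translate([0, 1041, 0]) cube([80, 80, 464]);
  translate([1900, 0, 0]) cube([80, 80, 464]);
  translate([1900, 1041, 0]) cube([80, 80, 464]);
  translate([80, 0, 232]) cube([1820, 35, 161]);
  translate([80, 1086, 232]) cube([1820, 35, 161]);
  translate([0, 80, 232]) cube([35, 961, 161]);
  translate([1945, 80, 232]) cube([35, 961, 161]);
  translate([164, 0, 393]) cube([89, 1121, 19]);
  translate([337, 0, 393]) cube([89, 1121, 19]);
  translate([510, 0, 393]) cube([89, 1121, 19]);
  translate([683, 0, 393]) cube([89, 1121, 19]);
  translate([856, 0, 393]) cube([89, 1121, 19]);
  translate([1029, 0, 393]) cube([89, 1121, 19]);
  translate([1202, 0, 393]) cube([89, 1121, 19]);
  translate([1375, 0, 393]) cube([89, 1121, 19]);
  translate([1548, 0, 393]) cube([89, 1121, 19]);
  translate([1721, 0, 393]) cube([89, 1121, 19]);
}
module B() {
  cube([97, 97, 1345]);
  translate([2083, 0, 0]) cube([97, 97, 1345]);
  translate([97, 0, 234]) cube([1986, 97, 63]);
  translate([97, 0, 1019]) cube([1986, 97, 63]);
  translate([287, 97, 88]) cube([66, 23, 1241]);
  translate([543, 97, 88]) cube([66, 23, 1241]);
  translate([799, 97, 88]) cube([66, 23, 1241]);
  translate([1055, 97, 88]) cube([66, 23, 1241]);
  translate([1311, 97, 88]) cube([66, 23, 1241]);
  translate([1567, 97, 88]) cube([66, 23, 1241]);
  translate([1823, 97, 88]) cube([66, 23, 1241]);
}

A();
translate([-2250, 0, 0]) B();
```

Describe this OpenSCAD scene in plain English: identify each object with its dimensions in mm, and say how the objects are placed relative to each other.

A is a bed frame 1980 mm long (x) by 1121 mm wide (y). Four 80×80 mm corner posts, 464 mm tall, at the corners of the footprint. Four rails of 35 mm thickness and 161 mm height run between adjacent posts with their undersides at z = 232 mm, their outer faces flush with the outside of the frame (the two x-running rails run between the posts' inner faces; the two y-running rails run between the posts' inner faces). 10 slats, each 89 mm wide (x) and 19 mm thick, lie across the top of the two x-running rails, running the full 1121 mm width of the frame in y; the slats are evenly spaced along x between the inner faces of the end posts with equal gaps (rounded down to the nearest mm) at the −x end and between each pair — any rounding remainder accumulates at the +x end.

B is a fence section. Two 97×97 mm posts, 1345 mm tall, stand on the floor with a clear span of 1986 mm between their inner faces. Two horizontal rails of 97×63 mm section span the gap between the posts with their undersides at z = 234 mm and z = 1019 mm, flush with the posts' −y face. 7 pickets, each 66 mm wide, 23 mm thick and 1241 mm tall, are fixed to the +y face of the rails with their bottoms at z = 88 mm, evenly spaced across the span with equal gaps (rounded down to the nearest mm) at the −x end and between each pair — any rounding remainder accumulates at the +x end.

The fence section is on the floor beside the bed frame on its −x side.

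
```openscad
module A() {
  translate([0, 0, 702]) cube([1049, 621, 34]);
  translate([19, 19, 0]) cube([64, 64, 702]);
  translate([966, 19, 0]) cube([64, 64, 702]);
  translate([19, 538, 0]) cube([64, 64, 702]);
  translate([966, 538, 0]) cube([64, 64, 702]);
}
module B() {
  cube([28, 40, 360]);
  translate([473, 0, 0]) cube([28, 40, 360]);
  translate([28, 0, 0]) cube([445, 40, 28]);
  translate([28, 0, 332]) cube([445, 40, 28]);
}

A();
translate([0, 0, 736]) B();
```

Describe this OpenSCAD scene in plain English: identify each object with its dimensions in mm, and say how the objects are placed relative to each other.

A is a table: top 1049 mm (x) × 621 mm (y), 34 mm thick, upper face at z = 736 mm, on four 64×64 mm square legs, each inset 19 mm from the nearest pair of top edges, running from z = 0 to the bottom of the top.

B is a picture frame with a 445×304 mm rectangular opening (x by z) and a uniform 28 mm border on every side. Frame depth is 40 mm along y. It is built from two vertical stiles running the full outside height and two horizontal rails spanning the gap between the stiles.

The picture frame is on top of the table.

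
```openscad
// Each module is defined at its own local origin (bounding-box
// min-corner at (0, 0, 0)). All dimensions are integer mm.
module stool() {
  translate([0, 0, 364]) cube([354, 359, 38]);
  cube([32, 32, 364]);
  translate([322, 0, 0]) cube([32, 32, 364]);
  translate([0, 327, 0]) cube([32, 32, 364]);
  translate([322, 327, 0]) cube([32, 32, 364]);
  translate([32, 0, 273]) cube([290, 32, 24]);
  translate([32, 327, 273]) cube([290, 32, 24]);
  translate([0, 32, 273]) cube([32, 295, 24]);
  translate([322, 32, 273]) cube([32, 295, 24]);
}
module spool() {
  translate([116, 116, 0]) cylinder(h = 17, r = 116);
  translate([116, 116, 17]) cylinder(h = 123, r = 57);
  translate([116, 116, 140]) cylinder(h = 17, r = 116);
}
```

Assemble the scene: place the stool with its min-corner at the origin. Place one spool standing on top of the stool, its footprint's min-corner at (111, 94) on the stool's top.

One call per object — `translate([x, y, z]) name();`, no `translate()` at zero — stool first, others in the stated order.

stool();
translate([111, 94, 402]) spool();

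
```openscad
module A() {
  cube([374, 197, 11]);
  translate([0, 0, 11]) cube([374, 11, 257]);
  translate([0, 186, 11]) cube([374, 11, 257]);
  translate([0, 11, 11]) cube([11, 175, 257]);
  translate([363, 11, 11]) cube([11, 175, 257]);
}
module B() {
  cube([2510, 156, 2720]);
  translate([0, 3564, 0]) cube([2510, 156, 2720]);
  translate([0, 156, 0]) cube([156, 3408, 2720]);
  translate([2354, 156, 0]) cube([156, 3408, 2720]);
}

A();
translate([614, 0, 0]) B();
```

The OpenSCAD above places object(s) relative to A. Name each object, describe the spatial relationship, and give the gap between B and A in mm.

The house frame's nearest face is 240 mm from the open box's +x face.

A is an open box. B is a house frame. The house frame is on the floor beside the open box on its +x side. The gap between the house frame and the open box is 240 mm.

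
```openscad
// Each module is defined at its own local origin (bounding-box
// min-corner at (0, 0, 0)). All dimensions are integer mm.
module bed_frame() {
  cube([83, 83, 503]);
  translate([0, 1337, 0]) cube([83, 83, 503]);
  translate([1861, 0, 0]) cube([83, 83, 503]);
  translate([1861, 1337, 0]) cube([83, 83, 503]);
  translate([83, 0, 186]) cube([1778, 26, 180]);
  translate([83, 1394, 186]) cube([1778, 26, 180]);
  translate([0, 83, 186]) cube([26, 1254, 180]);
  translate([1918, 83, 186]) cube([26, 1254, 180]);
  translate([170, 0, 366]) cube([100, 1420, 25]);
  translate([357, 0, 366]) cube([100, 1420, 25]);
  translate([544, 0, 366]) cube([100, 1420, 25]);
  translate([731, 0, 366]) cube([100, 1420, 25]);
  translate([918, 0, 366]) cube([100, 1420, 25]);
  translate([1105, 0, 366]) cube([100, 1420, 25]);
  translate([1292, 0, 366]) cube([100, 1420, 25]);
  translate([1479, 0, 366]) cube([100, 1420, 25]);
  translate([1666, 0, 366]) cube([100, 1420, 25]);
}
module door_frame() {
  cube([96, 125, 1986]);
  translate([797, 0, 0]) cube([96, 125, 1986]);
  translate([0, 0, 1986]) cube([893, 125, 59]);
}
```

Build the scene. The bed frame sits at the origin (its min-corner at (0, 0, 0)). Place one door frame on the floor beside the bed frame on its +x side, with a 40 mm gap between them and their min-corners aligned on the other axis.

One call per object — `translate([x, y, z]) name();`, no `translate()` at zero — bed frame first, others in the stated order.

bed_frame();
translate([1984, 0, 0]) door_frame();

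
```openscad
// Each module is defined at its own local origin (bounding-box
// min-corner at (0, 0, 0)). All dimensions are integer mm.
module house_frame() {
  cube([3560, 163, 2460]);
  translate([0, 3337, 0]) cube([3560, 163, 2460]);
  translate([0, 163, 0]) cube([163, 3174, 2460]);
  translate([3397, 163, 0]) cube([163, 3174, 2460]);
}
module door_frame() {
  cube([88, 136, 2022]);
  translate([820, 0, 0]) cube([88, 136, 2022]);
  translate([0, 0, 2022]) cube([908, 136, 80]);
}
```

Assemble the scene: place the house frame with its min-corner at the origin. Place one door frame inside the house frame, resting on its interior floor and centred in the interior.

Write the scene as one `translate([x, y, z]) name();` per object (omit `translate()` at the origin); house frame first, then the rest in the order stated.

house_frame();
translate([1326, 1682, 0]) door_frame();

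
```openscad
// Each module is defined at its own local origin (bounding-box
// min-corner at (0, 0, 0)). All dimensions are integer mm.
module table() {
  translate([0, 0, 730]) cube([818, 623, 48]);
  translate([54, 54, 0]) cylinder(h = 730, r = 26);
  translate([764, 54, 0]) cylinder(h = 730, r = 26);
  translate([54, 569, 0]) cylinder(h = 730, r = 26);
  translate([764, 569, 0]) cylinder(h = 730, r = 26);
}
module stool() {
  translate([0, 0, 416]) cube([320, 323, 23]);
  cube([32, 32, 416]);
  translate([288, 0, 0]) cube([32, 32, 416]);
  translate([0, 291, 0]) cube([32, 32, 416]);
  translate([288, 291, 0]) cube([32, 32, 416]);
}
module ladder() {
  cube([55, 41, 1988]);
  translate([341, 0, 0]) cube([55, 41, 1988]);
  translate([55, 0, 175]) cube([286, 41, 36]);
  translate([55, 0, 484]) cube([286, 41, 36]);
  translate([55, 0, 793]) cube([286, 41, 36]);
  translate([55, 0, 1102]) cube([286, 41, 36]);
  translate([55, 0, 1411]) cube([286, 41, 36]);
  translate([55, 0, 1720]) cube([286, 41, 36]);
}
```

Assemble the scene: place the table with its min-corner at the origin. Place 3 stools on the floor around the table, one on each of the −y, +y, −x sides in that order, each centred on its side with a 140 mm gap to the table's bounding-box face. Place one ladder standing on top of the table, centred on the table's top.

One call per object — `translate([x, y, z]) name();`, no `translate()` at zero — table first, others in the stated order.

table();
translate([249, -463, 0]) stool();
translate([249, 763, 0]) stool();
translate([-460, 150, 0]) stool();
translate([211, 291, 778]) ladder();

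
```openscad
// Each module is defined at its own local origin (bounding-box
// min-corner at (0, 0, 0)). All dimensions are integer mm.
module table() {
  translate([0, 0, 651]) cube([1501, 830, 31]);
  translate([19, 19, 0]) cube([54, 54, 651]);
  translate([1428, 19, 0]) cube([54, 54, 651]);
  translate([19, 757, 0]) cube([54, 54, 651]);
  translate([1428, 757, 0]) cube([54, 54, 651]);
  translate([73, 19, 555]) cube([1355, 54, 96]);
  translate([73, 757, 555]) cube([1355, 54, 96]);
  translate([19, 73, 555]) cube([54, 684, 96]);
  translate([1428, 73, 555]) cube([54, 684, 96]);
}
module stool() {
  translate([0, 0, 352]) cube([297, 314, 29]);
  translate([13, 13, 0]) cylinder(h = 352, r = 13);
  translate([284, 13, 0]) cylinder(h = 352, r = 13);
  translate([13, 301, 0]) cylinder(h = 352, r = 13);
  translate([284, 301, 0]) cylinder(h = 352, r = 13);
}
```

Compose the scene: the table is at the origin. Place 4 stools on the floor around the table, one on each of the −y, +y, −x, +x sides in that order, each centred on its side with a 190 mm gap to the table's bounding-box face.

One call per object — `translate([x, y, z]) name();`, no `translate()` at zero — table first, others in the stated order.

table();
translate([602, -504, 0]) stool();
translate([602, 1020, 0]) stool();
translate([-487, 258, 0]) stool();
translate([1691, 258, 0]) stool();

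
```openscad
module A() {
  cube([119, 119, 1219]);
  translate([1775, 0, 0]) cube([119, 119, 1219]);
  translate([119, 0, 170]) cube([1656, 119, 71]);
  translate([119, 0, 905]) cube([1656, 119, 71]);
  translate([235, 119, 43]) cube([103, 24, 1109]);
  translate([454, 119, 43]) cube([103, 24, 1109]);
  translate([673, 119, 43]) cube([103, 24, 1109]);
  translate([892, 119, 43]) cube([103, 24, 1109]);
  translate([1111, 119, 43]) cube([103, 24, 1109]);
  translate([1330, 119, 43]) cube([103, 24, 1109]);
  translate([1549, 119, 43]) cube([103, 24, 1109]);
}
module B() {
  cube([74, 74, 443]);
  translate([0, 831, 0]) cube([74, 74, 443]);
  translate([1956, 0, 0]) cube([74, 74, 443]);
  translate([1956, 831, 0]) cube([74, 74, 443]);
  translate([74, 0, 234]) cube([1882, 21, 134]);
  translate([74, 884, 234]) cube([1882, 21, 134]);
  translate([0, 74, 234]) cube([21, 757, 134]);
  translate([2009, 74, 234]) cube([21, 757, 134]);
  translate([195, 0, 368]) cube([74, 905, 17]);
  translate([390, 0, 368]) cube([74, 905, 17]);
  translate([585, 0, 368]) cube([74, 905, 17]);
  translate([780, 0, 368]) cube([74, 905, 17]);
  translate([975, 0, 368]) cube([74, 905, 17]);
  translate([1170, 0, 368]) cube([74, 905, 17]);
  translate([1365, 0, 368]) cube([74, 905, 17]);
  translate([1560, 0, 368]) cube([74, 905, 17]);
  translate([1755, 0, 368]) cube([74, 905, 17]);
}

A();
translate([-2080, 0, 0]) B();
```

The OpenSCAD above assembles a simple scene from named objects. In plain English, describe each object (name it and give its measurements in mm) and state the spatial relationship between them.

A is a fence section. Two 119×119 mm posts, 1219 mm tall, stand on the floor with a clear span of 1656 mm between their inner faces. Two horizontal rails of 119×71 mm section span the gap between the posts with their undersides at z = 170 mm and z = 905 mm, flush with the posts' −y face. 7 pickets, each 103 mm wide, 24 mm thick and 1109 mm tall, are fixed to the +y face of the rails with their bottoms at z = 43 mm, evenly spaced across the span with equal gaps (rounded down to the nearest mm) at the −x end and between each pair — any rounding remainder accumulates at the +x end.

B is a bed frame 2030 mm long (x) by 905 mm wide (y). Four 74×74 mm corner posts, 443 mm tall, at the corners of the footprint. Four rails of 21 mm thickness and 134 mm height run between adjacent posts with their undersides at z = 234 mm, their outer faces flush with the outside of the frame (the two x-running rails run between the posts' inner faces; the two y-running rails run between the posts' inner faces). 9 slats, each 74 mm wide (x) and 17 mm thick, lie across the top of the two x-running rails, running the full 905 mm width of the frame in y; the slats are evenly spaced along x between the inner faces of the end posts with equal gaps (rounded down to the nearest mm) at the −x end and between each pair — any rounding remainder accumulates at the +x end.

The bed frame is on the floor beside the fence section on its −x side.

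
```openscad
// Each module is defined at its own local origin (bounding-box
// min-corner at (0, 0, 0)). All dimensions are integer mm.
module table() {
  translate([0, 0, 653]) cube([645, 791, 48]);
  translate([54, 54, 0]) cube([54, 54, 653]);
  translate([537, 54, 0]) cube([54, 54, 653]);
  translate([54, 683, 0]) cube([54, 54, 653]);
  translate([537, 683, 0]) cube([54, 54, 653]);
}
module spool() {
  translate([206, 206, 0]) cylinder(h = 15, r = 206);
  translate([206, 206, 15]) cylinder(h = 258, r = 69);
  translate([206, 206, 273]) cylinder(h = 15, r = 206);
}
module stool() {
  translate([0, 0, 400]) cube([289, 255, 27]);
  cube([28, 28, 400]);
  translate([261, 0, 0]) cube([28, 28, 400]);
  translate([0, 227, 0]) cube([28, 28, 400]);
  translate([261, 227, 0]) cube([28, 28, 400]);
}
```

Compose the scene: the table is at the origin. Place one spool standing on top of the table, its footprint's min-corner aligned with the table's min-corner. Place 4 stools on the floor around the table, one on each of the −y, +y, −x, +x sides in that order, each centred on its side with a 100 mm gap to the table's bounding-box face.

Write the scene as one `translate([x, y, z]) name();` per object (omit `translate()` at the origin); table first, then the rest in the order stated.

table();
translate([0, 0, 701]) spool();
translate([178, -355, 0]) stool();
translate([178, 891, 0]) stool();
translate([-389, 268, 0]) stool();
translate([745, 268, 0]) stool();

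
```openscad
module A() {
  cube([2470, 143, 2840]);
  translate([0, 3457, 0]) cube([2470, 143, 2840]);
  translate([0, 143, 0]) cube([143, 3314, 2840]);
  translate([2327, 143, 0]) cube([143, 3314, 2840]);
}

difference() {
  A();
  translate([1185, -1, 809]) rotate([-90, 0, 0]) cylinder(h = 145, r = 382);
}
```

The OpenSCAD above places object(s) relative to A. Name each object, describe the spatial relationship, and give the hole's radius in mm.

A is a house frame. The house frame has a circular hole through its front wall. The hole's radius is 382 mm.

The subtracted cylinder has r = 382 mm.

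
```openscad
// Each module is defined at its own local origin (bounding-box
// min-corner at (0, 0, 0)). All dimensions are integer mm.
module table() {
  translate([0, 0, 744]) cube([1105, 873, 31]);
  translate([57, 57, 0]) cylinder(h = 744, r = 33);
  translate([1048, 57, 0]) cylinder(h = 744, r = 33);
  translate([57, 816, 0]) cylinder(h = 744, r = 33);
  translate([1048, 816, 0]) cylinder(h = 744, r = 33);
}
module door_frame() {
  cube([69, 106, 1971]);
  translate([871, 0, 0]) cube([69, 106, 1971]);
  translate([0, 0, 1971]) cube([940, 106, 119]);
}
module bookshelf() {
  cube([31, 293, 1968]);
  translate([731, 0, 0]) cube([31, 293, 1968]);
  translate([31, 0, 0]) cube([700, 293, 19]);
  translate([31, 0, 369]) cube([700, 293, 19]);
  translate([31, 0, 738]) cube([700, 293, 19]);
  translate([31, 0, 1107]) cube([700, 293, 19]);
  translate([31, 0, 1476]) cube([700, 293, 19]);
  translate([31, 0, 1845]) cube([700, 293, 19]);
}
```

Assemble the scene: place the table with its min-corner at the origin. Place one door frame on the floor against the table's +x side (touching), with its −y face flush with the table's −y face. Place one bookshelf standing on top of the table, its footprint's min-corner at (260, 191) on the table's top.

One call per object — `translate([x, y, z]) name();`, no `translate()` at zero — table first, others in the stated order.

table();
translate([1105, 0, 0]) door_frame();
translate([260, 191, 775]) bookshelf();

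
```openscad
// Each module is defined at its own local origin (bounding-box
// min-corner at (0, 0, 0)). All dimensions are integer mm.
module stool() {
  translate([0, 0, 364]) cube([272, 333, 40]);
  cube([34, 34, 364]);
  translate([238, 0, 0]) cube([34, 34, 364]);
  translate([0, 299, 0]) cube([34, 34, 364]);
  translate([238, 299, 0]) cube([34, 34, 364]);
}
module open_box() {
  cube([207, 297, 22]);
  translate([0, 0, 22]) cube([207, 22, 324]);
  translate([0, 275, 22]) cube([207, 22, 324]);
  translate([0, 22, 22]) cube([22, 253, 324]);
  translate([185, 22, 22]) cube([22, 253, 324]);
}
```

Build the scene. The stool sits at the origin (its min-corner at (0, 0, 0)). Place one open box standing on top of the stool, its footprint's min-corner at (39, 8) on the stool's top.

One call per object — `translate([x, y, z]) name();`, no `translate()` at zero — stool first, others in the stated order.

stool();
translate([39, 8, 404]) open_box();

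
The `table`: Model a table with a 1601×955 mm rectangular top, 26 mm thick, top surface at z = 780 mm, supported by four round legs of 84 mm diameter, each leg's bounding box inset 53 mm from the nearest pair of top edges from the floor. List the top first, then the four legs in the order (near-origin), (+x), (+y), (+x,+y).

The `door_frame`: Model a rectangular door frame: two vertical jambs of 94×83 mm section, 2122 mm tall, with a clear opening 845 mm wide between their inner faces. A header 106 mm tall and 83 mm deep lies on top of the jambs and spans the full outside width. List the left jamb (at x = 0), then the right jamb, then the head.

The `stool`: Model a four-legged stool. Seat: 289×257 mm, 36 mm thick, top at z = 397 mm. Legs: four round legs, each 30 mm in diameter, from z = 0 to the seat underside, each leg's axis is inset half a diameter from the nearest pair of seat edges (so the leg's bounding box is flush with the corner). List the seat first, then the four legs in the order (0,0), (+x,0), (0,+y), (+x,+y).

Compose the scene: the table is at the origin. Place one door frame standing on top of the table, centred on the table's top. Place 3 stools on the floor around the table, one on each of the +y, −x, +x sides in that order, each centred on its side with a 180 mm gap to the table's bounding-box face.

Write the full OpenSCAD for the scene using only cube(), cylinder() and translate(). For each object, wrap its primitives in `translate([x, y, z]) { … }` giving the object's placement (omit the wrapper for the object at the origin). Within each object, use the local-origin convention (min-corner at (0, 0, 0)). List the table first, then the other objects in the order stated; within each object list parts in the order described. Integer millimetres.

translate([0, 0, 754]) cube([1601, 955, 26]);
translate([95, 95, 0]) cylinder(h = 754, r = 42);
translate([1506, 95, 0]) cylinder(h = 754, r = 42);
translate([95, 860, 0]) cylinder(h = 754, r = 42);
translate([1506, 860, 0]) cylinder(h = 754, r = 42);
translate([284, 436, 780]) {
  cube([94, 83, 2122]);
  translate([939, 0, 0]) cube([94, 83, 2122]);
  translate([0, 0, 2122]) cube([1033, 83, 106]);
}
translate([656, 1135, 0]) {
  translate([0, 0, 361]) cube([289, 257, 36]);
  translate([15, 15, 0]) cylinder(h = 361, r = 15);
  translate([274, 15, 0]) cylinder(h = 361, r = 15);
  translate([15, 242, 0]) cylinder(h = 361, r = 15);
  translate([274, 242, 0]) cylinder(h = 361, r = 15);
}
translate([-469, 349, 0]) {
  translate([0, 0, 361]) cube([289, 257, 36]);
  translate([15, 15, 0]) cylinder(h = 361, r = 15);
  translate([274, 15, 0]) cylinder(h = 361, r = 15);
  translate([15, 242, 0]) cylinder(h = 361, r = 15);
  translate([274, 242, 0]) cylinder(h = 361, r = 15);
}
translate([1781, 349, 0]) {
  translate([0, 0, 361]) cube([289, 257, 36]);
  translate([15, 15, 0]) cylinder(h = 361, r = 15);
  translate([274, 15, 0]) cylinder(h = 361, r = 15);
  translate([15, 242, 0]) cylinder(h = 361, r = 15);
  translate([274, 242, 0]) cylinder(h = 361, r = 15);
}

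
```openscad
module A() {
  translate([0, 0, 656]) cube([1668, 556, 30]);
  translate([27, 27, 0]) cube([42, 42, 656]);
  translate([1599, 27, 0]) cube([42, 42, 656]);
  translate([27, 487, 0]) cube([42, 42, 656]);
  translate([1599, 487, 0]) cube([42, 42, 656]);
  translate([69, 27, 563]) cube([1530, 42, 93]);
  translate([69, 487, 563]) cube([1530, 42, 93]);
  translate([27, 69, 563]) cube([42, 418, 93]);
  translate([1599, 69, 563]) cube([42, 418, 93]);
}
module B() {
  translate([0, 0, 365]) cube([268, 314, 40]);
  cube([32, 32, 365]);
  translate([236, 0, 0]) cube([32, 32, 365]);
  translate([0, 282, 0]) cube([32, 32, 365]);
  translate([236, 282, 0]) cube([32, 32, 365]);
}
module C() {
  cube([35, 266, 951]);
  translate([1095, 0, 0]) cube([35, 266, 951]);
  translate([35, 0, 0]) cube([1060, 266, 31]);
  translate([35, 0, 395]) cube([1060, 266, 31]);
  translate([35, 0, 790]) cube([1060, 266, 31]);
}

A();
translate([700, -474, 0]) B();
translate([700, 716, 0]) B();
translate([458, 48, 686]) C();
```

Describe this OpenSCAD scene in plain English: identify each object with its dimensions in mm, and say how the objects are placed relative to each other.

A is a table: top 1668 mm (x) × 556 mm (y), 30 mm thick, upper face at z = 686 mm, on four 42×42 mm square legs, each inset 27 mm from the nearest pair of top edges, running from z = 0 to the bottom of the top. Four apron rails, 42 mm thick and 93 mm tall, run between adjacent legs with their top edges flush with the underside of the top and their outer faces flush with the legs' outer faces.

B is a four-legged stool. The seat is 268×314 mm, 40 mm thick, top at z = 405 mm. It stands on four square legs, each 32×32 mm in cross-section, from z = 0 to the seat underside, each flush with a corner of the seat.

C is a bookshelf 1130 mm wide overall, 266 mm deep and 951 mm tall. The two sides are 35 mm thick vertical panels. 3 horizontal shelves of 31 mm thickness span between the inner faces of the sides; the lowest shelf sits on the floor and shelves are stacked with a clear vertical gap of 364 mm between each pair.

Two stools sit around the table at the −y, +y sides. The bookshelf is on top of the table.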